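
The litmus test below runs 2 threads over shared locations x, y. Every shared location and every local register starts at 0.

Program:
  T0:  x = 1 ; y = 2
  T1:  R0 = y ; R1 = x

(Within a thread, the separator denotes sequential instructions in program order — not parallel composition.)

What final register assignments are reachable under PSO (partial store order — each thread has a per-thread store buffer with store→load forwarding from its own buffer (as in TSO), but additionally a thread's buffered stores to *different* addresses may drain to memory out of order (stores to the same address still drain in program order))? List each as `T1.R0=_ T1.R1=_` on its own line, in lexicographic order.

T1.R0=0 T1.R1=0
T1.R0=0 T1.R1=1
T1.R0=2 T1.R1=0
T1.R0=2 T1.R1=1

outcome vector order: (T1.R0,T1.R1)
|PSO outcomes| = 4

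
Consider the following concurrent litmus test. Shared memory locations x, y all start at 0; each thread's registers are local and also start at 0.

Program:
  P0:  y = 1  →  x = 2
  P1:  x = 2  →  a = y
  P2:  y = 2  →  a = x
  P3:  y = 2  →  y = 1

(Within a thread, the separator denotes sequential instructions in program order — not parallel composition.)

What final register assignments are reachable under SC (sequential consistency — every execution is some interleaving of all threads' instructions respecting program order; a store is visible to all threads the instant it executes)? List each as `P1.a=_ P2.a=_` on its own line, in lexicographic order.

P1.a=0 P2.a=2
P1.a=1 P2.a=0
P1.a=1 P2.a=2
P1.a=2 P2.a=0
P1.a=2 P2.a=2

outcome vector order: (P1.a,P2.a)
|SC outcomes| = 5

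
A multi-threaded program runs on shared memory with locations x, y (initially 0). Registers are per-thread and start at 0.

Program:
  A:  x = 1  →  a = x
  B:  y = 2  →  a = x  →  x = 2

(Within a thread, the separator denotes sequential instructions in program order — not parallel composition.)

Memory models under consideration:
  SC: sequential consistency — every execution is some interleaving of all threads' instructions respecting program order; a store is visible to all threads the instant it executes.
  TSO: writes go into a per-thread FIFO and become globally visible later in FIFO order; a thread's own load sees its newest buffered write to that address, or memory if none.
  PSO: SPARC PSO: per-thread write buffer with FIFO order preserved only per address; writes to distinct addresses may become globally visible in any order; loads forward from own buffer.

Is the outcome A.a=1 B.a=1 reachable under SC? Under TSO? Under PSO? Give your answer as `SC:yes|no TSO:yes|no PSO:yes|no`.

SC:yes TSO:yes PSO:yes

outcome vector order: (A.a,B.a)
SC (4): 1/0; 1/1; 2/0; 2/1
TSO (4): 1/0; 1/1; 2/0; 2/1
PSO (4): 1/0; 1/1; 2/0; 2/1
target 1/1 ∈ {SC,TSO,PSO}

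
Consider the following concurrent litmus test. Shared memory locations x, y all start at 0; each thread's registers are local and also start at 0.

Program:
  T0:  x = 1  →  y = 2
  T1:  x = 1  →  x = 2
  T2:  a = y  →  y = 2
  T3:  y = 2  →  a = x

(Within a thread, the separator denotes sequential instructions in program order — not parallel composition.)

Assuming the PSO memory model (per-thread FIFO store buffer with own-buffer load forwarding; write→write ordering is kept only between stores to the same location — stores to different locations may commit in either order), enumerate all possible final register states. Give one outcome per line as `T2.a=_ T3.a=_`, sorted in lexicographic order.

outcome vector order: (T2.a,T3.a)
|PSO outcomes| = 6

T2.a=0 T3.a=0
T2.a=0 T3.a=1
T2.a=0 T3.a=2
T2.a=2 T3.a=0
T2.a=2 T3.a=1
T2.a=2 T3.a=2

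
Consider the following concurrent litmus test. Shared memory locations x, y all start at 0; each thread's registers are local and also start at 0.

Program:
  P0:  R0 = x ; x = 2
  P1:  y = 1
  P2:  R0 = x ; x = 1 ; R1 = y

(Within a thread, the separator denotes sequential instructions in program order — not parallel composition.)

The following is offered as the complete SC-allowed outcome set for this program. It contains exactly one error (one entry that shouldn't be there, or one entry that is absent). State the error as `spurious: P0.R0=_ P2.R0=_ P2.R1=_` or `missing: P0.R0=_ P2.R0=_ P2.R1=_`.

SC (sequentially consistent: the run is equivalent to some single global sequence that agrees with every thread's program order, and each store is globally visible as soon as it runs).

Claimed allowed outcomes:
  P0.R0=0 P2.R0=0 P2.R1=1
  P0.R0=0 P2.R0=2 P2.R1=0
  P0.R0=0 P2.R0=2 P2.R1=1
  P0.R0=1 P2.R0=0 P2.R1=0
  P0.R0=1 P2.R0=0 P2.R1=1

outcome vector order: (P0.R0,P2.R0,P2.R1)
SC: 6 outcomes — {000; 001; 020; 021; 100; 101}
SC∖claimed = {000}

missing: P0.R0=0 P2.R0=0 P2.R1=0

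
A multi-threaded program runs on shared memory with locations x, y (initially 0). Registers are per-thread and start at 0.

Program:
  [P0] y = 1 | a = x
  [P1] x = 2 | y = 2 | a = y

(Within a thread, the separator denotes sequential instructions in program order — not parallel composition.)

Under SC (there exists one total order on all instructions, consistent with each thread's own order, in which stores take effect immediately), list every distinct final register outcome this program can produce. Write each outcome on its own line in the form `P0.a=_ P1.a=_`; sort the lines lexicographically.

P0.a=0 P1.a=2
P0.a=2 P1.a=1
P0.a=2 P1.a=2

outcome vector order: (P0.a,P1.a)
|SC outcomes| = 3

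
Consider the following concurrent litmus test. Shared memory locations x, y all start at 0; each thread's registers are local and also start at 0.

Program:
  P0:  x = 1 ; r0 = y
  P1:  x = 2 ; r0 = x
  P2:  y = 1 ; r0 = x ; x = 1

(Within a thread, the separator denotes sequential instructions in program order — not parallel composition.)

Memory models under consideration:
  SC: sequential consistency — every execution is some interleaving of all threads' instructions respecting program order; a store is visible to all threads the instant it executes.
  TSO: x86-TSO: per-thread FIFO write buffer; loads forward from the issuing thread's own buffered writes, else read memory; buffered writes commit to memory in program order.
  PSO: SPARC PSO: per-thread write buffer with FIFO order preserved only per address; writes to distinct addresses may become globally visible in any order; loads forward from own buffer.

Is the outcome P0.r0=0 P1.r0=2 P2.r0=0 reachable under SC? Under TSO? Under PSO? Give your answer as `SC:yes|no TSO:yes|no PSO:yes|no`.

outcome vector order: (P0.r0,P1.r0,P2.r0)
[SC] allowed = {<0 1 1>; <0 1 2>; <0 2 1>; <0 2 2>; <1 1 0>; <1 1 1>; <1 1 2>; <1 2 0>; <1 2 1>; <1 2 2>}
[TSO] allowed = {<0 1 0>; <0 1 1>; <0 1 2>; <0 2 0>; <0 2 1>; <0 2 2>; <1 1 0>; <1 1 1>; <1 1 2>; <1 2 0>; <1 2 1>; <1 2 2>}
[PSO] allowed = {<0 1 0>; <0 1 1>; <0 1 2>; <0 2 0>; <0 2 1>; <0 2 2>; <1 1 0>; <1 1 1>; <1 1 2>; <1 2 0>; <1 2 1>; <1 2 2>}
target <0 2 0> ∈ {TSO,PSO}

SC:no TSO:yes PSO:yes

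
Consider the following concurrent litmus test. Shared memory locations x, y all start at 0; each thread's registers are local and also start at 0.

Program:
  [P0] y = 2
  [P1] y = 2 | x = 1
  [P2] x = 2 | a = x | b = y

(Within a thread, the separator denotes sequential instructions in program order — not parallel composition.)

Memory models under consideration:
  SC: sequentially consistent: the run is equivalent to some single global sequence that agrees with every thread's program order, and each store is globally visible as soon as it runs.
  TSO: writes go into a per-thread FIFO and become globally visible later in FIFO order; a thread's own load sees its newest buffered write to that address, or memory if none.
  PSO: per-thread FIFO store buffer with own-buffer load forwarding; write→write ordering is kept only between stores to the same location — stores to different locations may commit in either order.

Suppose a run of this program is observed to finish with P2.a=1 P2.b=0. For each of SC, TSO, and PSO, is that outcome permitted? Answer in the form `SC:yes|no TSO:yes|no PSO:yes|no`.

outcome vector order: (P2.a,P2.b)
under SC → (1,2); (2,0); (2,2)
under TSO → (1,2); (2,0); (2,2)
under PSO → (1,0); (1,2); (2,0); (2,2)
target (1,0) ∈ {PSO}

SC:no TSO:no PSO:yes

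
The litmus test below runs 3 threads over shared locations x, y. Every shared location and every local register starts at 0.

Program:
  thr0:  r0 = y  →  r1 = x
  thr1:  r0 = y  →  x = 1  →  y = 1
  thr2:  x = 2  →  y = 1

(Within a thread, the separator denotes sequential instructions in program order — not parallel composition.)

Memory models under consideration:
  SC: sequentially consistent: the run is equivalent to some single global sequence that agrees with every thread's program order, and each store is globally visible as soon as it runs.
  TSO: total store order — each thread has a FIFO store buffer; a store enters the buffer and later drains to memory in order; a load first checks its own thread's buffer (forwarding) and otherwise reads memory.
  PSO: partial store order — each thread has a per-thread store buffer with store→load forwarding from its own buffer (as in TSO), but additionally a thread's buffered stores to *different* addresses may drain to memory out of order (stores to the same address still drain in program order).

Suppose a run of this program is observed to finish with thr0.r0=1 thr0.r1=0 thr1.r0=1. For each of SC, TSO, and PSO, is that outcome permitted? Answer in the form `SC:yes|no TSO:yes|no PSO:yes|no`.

outcome vector order: (thr0.r0,thr0.r1,thr1.r0)
under SC → 000; 001; 010; 011; 020; 021; 110; 111; 120; 121
under TSO → 000; 001; 010; 011; 020; 021; 110; 111; 120; 121
under PSO → 000; 001; 010; 011; 020; 021; 100; 101; 110; 111; 120; 121
target 101 ∈ {PSO}

SC:no TSO:no PSO:yes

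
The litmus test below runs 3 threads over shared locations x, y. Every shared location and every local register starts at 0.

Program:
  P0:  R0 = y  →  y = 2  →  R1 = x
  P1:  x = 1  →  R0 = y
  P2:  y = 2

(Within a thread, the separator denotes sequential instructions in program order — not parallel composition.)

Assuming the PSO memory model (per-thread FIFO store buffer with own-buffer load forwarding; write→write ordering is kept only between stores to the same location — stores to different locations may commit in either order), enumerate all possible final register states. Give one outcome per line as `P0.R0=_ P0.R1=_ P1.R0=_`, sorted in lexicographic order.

P0.R0=0 P0.R1=0 P1.R0=0
P0.R0=0 P0.R1=0 P1.R0=2
P0.R0=0 P0.R1=1 P1.R0=0
P0.R0=0 P0.R1=1 P1.R0=2
P0.R0=2 P0.R1=0 P1.R0=0
P0.R0=2 P0.R1=0 P1.R0=2
P0.R0=2 P0.R1=1 P1.R0=0
P0.R0=2 P0.R1=1 P1.R0=2

outcome vector order: (P0.R0,P0.R1,P1.R0)
|PSO outcomes| = 8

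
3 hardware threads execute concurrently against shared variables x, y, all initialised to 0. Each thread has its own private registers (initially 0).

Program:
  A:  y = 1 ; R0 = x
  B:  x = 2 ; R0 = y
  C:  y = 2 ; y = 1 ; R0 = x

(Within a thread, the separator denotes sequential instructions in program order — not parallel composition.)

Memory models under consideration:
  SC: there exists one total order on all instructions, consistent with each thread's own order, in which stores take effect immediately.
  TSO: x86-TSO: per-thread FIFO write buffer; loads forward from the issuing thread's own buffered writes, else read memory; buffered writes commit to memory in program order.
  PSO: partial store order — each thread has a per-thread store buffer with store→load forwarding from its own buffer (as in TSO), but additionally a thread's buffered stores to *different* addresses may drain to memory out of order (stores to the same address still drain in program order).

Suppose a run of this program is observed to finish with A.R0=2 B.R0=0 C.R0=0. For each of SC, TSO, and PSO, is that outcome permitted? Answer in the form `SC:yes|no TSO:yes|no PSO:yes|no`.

SC:no TSO:yes PSO:yes

outcome vector order: (A.R0,B.R0,C.R0)
under SC → 0/1/0; 0/1/2; 0/2/2; 2/0/2; 2/1/0; 2/1/2; 2/2/2
under TSO → 0/0/0; 0/0/2; 0/1/0; 0/1/2; 0/2/0; 0/2/2; 2/0/0; 2/0/2; 2/1/0; 2/1/2; 2/2/0; 2/2/2
under PSO → 0/0/0; 0/0/2; 0/1/0; 0/1/2; 0/2/0; 0/2/2; 2/0/0; 2/0/2; 2/1/0; 2/1/2; 2/2/0; 2/2/2
target 2/0/0 ∈ {TSO,PSO}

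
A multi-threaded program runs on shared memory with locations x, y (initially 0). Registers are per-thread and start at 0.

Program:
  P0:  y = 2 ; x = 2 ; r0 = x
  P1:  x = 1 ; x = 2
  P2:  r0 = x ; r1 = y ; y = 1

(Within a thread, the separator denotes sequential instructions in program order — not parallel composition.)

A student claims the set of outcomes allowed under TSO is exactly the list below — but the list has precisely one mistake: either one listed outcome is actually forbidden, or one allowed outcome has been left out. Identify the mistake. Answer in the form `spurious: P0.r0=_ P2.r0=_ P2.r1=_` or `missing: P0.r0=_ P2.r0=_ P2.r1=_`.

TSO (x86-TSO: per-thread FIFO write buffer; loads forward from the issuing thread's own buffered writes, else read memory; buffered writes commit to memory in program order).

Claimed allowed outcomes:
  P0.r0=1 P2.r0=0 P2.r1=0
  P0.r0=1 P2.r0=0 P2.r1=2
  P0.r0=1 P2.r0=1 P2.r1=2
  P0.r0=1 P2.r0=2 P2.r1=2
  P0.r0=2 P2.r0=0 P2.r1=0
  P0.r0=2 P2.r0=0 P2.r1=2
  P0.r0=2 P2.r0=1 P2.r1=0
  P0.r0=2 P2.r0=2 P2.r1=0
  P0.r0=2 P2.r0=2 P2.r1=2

missing: P0.r0=2 P2.r0=1 P2.r1=2

outcome vector order: (P0.r0,P2.r0,P2.r1)
TSO: 10 outcomes — {(1,0,0), (1,0,2), (1,1,2), (1,2,2), (2,0,0), (2,0,2), (2,1,0), (2,1,2), (2,2,0), (2,2,2)}
TSO∖claimed = {(2,1,2)}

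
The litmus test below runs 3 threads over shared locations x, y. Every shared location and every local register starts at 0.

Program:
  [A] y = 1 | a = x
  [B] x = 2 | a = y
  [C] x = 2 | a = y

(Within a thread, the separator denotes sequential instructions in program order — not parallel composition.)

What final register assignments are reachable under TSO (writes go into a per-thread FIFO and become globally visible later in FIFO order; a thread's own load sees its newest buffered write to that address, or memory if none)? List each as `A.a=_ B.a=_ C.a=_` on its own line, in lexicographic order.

A.a=0 B.a=0 C.a=0
A.a=0 B.a=0 C.a=1
A.a=0 B.a=1 C.a=0
A.a=0 B.a=1 C.a=1
A.a=2 B.a=0 C.a=0
A.a=2 B.a=0 C.a=1
A.a=2 B.a=1 C.a=0
A.a=2 B.a=1 C.a=1

outcome vector order: (A.a,B.a,C.a)
|TSO outcomes| = 8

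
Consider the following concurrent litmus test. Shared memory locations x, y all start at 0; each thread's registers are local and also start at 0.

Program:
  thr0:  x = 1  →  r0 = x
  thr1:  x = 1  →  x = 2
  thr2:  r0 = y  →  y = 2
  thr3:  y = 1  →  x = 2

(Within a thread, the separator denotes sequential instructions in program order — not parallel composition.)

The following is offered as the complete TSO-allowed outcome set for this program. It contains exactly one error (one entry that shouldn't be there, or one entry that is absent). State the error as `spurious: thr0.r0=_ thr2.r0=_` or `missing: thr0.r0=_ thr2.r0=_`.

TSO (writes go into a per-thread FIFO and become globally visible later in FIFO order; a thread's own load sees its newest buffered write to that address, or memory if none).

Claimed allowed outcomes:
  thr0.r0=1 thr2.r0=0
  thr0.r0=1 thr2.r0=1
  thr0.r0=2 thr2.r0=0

outcome vector order: (thr0.r0,thr2.r0)
[TSO] allowed = {10; 11; 20; 21}
TSO∖claimed = {21}

missing: thr0.r0=2 thr2.r0=1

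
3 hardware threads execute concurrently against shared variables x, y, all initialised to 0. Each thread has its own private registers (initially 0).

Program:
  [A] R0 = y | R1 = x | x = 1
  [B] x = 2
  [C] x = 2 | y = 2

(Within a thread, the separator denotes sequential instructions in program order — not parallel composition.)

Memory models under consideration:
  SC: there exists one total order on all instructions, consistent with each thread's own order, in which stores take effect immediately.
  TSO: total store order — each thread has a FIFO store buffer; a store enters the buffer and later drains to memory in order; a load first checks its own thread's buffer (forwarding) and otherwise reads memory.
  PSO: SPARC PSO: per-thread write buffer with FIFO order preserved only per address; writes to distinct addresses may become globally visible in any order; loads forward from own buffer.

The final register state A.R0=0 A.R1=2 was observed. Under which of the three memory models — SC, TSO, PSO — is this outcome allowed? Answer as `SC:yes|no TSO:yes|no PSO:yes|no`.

SC:yes TSO:yes PSO:yes

outcome vector order: (A.R0,A.R1)
[SC] allowed = {<0 0>; <0 2>; <2 2>}
[TSO] allowed = {<0 0>; <0 2>; <2 2>}
[PSO] allowed = {<0 0>; <0 2>; <2 0>; <2 2>}
target <0 2> ∈ {SC,TSO,PSO}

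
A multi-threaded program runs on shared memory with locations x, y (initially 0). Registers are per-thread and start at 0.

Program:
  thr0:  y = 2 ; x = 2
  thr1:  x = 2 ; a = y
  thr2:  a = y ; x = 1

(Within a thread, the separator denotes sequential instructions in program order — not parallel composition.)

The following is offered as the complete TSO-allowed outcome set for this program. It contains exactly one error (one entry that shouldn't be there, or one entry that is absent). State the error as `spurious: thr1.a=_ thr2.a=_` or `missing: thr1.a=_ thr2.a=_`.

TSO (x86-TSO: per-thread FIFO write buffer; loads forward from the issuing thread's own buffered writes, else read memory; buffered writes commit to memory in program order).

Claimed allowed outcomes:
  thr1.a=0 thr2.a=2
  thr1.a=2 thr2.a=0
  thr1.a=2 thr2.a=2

missing: thr1.a=0 thr2.a=0

outcome vector order: (thr1.a,thr2.a)
TSO (4): <0 0> <0 2> <2 0> <2 2>
TSO∖claimed = {<0 0>}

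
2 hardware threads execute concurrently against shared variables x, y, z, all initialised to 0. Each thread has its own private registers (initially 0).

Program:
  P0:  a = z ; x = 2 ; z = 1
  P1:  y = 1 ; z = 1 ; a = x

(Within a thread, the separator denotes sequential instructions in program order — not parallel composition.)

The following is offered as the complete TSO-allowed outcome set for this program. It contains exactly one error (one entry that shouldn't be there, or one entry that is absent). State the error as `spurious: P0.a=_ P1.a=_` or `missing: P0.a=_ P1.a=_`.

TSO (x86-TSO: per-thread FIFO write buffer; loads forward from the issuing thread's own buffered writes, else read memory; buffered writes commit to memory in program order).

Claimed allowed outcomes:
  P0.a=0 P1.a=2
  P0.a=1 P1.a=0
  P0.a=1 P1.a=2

outcome vector order: (P0.a,P1.a)
[TSO] allowed = {00 02 10 12}
TSO∖claimed = {00}

missing: P0.a=0 P1.a=0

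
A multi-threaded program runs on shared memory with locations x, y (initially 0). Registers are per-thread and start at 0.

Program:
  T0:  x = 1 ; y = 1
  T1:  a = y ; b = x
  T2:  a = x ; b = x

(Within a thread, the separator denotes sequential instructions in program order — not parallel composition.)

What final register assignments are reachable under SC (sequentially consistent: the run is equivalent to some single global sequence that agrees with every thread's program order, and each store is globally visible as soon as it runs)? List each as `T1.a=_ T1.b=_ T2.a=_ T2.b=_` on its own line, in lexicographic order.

outcome vector order: (T1.a,T1.b,T2.a,T2.b)
|SC outcomes| = 9

T1.a=0 T1.b=0 T2.a=0 T2.b=0
T1.a=0 T1.b=0 T2.a=0 T2.b=1
T1.a=0 T1.b=0 T2.a=1 T2.b=1
T1.a=0 T1.b=1 T2.a=0 T2.b=0
T1.a=0 T1.b=1 T2.a=0 T2.b=1
T1.a=0 T1.b=1 T2.a=1 T2.b=1
T1.a=1 T1.b=1 T2.a=0 T2.b=0
T1.a=1 T1.b=1 T2.a=0 T2.b=1
T1.a=1 T1.b=1 T2.a=1 T2.b=1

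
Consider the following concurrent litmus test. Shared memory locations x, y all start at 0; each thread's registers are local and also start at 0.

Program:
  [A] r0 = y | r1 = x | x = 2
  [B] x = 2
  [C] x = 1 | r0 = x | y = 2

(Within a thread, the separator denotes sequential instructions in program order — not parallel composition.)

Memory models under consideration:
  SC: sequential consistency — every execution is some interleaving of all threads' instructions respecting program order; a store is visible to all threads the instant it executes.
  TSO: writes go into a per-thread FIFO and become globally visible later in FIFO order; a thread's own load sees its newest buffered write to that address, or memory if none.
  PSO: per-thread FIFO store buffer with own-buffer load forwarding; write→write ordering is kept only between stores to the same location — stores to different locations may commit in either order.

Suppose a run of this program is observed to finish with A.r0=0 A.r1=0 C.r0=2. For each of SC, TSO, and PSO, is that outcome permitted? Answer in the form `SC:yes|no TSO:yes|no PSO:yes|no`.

SC:yes TSO:yes PSO:yes

outcome vector order: (A.r0,A.r1,C.r0)
SC (9): 001 002 011 012 021 022 211 221 222
TSO (9): 001 002 011 012 021 022 211 221 222
PSO (10): 001 002 011 012 021 022 201 211 221 222
target 002 ∈ {SC,TSO,PSO}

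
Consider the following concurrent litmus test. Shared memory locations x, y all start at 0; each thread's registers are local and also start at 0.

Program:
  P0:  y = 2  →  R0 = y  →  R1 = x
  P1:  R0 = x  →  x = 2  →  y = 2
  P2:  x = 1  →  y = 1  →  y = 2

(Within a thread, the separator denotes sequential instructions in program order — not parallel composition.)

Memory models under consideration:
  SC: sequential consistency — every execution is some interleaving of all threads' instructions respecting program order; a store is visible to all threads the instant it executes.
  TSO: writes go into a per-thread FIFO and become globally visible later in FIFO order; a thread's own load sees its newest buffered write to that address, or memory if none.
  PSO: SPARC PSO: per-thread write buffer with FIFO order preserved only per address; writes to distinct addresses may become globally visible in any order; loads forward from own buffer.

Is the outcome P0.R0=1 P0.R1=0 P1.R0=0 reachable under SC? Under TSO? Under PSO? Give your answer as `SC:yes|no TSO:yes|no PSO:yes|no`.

outcome vector order: (P0.R0,P0.R1,P1.R0)
SC: 10 outcomes — {1/1/0, 1/1/1, 1/2/0, 1/2/1, 2/0/0, 2/0/1, 2/1/0, 2/1/1, 2/2/0, 2/2/1}
TSO: 10 outcomes — {1/1/0, 1/1/1, 1/2/0, 1/2/1, 2/0/0, 2/0/1, 2/1/0, 2/1/1, 2/2/0, 2/2/1}
PSO: 12 outcomes — {1/0/0, 1/0/1, 1/1/0, 1/1/1, 1/2/0, 1/2/1, 2/0/0, 2/0/1, 2/1/0, 2/1/1, 2/2/0, 2/2/1}
target 1/0/0 ∈ {PSO}

SC:no TSO:no PSO:yes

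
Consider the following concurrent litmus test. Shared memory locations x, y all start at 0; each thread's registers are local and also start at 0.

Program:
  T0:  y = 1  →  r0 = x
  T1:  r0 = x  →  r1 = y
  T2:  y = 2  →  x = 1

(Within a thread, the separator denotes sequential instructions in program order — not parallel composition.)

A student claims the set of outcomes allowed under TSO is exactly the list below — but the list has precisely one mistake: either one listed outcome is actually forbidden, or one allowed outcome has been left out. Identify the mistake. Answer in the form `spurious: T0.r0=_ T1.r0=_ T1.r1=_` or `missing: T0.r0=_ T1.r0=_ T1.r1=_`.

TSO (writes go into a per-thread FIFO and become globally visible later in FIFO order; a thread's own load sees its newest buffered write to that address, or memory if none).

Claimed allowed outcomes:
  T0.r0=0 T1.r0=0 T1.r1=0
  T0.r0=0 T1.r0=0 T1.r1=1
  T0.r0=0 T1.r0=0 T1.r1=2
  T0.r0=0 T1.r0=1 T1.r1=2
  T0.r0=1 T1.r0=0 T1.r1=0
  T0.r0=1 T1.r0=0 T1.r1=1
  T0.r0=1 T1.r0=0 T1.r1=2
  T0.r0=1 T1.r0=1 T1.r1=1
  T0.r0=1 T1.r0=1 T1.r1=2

missing: T0.r0=0 T1.r0=1 T1.r1=1

outcome vector order: (T0.r0,T1.r0,T1.r1)
TSO: 10 outcomes — {(0,0,0) (0,0,1) (0,0,2) (0,1,1) (0,1,2) (1,0,0) (1,0,1) (1,0,2) (1,1,1) (1,1,2)}
TSO∖claimed = {(0,1,1)}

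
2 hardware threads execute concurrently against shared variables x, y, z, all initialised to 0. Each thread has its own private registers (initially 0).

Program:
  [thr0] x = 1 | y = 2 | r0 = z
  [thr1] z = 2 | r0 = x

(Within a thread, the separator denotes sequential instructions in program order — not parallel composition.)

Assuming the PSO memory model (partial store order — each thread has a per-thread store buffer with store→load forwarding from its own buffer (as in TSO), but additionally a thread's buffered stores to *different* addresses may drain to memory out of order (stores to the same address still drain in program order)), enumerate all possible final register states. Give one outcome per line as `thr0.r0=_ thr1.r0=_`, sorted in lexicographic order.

outcome vector order: (thr0.r0,thr1.r0)
|PSO outcomes| = 4

thr0.r0=0 thr1.r0=0
thr0.r0=0 thr1.r0=1
thr0.r0=2 thr1.r0=0
thr0.r0=2 thr1.r0=1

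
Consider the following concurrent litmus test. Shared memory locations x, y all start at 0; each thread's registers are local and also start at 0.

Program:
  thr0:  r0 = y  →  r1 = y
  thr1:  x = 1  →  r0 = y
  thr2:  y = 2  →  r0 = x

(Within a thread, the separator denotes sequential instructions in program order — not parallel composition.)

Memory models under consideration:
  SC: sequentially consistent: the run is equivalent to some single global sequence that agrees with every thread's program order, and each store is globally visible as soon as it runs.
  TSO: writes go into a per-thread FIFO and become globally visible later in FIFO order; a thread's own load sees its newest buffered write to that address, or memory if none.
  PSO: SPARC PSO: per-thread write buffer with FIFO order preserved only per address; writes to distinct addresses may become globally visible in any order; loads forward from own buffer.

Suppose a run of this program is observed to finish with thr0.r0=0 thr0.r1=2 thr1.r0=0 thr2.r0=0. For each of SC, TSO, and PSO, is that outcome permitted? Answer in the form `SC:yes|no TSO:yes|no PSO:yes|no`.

outcome vector order: (thr0.r0,thr0.r1,thr1.r0,thr2.r0)
[SC] allowed = {<0 0 0 1> <0 0 2 0> <0 0 2 1> <0 2 0 1> <0 2 2 0> <0 2 2 1> <2 2 0 1> <2 2 2 0> <2 2 2 1>}
[TSO] allowed = {<0 0 0 0> <0 0 0 1> <0 0 2 0> <0 0 2 1> <0 2 0 0> <0 2 0 1> <0 2 2 0> <0 2 2 1> <2 2 0 0> <2 2 0 1> <2 2 2 0> <2 2 2 1>}
[PSO] allowed = {<0 0 0 0> <0 0 0 1> <0 0 2 0> <0 0 2 1> <0 2 0 0> <0 2 0 1> <0 2 2 0> <0 2 2 1> <2 2 0 0> <2 2 0 1> <2 2 2 0> <2 2 2 1>}
target <0 2 0 0> ∈ {TSO,PSO}

SC:no TSO:yes PSO:yes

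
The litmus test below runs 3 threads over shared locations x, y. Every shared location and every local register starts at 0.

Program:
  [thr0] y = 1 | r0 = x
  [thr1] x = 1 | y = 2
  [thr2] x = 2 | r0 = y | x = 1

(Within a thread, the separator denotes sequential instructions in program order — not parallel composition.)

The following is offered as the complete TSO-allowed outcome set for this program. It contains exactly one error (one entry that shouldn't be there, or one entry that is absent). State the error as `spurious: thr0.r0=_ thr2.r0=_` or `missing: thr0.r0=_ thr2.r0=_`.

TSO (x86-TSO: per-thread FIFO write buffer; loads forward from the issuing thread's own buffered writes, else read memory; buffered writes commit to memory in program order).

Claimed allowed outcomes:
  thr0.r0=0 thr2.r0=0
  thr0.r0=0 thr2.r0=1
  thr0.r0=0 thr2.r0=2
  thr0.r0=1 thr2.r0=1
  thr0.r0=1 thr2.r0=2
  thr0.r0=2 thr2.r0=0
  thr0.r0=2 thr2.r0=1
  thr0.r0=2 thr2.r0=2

outcome vector order: (thr0.r0,thr2.r0)
TSO (9): 0/0; 0/1; 0/2; 1/0; 1/1; 1/2; 2/0; 2/1; 2/2
TSO∖claimed = {1/0}

missing: thr0.r0=1 thr2.r0=0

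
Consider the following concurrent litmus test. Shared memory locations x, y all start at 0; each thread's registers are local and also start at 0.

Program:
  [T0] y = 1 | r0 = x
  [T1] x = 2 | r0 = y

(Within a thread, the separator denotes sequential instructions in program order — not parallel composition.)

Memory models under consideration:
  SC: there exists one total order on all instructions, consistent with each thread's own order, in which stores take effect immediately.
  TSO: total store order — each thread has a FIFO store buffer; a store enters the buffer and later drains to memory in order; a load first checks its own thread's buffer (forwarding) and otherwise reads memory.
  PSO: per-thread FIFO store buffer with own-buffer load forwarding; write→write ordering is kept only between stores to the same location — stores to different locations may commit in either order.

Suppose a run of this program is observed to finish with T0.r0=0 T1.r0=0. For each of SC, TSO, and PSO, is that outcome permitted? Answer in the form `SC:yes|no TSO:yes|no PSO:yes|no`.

SC:no TSO:yes PSO:yes

outcome vector order: (T0.r0,T1.r0)
under SC → (0,1), (2,0), (2,1)
under TSO → (0,0), (0,1), (2,0), (2,1)
under PSO → (0,0), (0,1), (2,0), (2,1)
target (0,0) ∈ {TSO,PSO}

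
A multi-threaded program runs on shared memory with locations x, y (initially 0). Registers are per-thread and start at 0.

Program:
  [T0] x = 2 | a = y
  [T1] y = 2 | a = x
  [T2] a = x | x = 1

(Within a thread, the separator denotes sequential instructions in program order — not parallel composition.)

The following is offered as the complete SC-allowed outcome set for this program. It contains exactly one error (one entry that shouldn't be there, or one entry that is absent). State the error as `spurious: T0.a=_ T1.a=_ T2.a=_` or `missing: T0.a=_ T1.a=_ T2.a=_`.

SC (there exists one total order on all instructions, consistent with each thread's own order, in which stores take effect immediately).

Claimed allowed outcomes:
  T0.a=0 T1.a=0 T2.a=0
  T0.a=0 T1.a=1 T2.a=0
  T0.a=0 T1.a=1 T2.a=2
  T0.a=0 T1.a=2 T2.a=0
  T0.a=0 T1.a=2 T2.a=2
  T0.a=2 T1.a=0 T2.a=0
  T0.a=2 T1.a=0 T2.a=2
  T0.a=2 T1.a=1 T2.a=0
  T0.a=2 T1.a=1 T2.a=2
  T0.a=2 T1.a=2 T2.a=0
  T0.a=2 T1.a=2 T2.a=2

outcome vector order: (T0.a,T1.a,T2.a)
SC (10): <0 1 0>; <0 1 2>; <0 2 0>; <0 2 2>; <2 0 0>; <2 0 2>; <2 1 0>; <2 1 2>; <2 2 0>; <2 2 2>
claimed∖SC = {<0 0 0>}

spurious: T0.a=0 T1.a=0 T2.a=0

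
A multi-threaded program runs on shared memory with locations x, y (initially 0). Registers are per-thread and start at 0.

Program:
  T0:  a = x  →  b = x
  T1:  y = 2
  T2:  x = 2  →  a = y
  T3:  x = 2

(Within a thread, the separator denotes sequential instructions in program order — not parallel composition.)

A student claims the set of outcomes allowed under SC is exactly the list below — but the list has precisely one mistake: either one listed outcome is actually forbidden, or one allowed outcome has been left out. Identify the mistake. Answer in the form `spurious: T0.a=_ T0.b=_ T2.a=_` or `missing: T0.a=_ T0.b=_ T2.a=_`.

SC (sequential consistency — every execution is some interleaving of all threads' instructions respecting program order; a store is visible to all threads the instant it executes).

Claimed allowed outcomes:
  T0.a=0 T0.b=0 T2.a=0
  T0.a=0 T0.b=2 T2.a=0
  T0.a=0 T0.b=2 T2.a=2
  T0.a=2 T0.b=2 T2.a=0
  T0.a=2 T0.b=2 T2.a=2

missing: T0.a=0 T0.b=0 T2.a=2

outcome vector order: (T0.a,T0.b,T2.a)
[SC] allowed = {0/0/0, 0/0/2, 0/2/0, 0/2/2, 2/2/0, 2/2/2}
SC∖claimed = {0/0/2}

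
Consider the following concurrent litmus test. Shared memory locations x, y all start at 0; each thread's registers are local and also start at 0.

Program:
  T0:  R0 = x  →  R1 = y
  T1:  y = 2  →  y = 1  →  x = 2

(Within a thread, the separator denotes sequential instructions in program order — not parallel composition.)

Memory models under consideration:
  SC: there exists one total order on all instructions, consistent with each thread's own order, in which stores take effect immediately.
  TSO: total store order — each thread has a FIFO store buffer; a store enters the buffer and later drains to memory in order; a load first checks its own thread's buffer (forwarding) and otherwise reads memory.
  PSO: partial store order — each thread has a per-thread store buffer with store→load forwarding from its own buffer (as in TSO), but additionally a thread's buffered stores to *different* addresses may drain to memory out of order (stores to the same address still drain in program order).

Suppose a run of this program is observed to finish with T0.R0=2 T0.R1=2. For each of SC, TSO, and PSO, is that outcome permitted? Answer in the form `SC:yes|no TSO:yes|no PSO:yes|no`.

outcome vector order: (T0.R0,T0.R1)
SC: 4 outcomes — {<0 0> <0 1> <0 2> <2 1>}
TSO: 4 outcomes — {<0 0> <0 1> <0 2> <2 1>}
PSO: 6 outcomes — {<0 0> <0 1> <0 2> <2 0> <2 1> <2 2>}
target <2 2> ∈ {PSO}

SC:no TSO:no PSO:yes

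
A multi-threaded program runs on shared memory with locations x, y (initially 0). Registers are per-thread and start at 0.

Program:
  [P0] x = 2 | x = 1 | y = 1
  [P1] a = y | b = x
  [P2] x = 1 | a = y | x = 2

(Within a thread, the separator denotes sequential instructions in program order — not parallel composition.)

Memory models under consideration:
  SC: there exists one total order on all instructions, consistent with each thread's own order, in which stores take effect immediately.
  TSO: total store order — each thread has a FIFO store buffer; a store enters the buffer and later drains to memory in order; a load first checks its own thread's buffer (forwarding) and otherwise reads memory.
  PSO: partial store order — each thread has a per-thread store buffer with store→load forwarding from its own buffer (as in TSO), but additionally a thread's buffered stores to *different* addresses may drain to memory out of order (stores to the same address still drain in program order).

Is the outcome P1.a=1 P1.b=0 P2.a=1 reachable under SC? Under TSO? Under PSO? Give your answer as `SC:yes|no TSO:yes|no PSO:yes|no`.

SC:no TSO:no PSO:yes

outcome vector order: (P1.a,P1.b,P2.a)
[SC] allowed = {0/0/0 0/0/1 0/1/0 0/1/1 0/2/0 0/2/1 1/1/0 1/1/1 1/2/0 1/2/1}
[TSO] allowed = {0/0/0 0/0/1 0/1/0 0/1/1 0/2/0 0/2/1 1/1/0 1/1/1 1/2/0 1/2/1}
[PSO] allowed = {0/0/0 0/0/1 0/1/0 0/1/1 0/2/0 0/2/1 1/0/0 1/0/1 1/1/0 1/1/1 1/2/0 1/2/1}
target 1/0/1 ∈ {PSO}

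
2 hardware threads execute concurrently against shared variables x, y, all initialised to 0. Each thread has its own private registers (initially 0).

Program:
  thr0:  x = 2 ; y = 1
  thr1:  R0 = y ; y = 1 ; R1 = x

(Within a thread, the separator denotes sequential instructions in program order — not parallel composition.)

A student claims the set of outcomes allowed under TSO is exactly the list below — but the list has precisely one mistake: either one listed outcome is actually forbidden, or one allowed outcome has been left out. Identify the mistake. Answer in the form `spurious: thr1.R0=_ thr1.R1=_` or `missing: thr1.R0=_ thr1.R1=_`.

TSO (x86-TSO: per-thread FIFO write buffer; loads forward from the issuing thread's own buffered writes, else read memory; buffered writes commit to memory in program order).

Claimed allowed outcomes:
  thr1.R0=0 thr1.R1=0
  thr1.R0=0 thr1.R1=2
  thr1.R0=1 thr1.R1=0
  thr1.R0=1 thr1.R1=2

outcome vector order: (thr1.R0,thr1.R1)
under TSO → 00 02 12
claimed∖TSO = {10}

spurious: thr1.R0=1 thr1.R1=0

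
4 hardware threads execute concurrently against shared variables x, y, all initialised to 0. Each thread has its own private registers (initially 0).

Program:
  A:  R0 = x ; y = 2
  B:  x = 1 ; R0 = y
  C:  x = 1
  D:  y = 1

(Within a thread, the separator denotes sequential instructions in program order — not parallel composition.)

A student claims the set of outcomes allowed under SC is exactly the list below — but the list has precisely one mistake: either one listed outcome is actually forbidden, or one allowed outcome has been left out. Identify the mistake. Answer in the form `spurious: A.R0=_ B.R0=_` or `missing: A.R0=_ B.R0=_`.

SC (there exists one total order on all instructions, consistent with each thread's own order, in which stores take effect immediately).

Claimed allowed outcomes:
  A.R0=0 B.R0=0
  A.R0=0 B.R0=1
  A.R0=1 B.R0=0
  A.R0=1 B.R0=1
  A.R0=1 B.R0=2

outcome vector order: (A.R0,B.R0)
SC: 6 outcomes — {(0,0) (0,1) (0,2) (1,0) (1,1) (1,2)}
SC∖claimed = {(0,2)}

missing: A.R0=0 B.R0=2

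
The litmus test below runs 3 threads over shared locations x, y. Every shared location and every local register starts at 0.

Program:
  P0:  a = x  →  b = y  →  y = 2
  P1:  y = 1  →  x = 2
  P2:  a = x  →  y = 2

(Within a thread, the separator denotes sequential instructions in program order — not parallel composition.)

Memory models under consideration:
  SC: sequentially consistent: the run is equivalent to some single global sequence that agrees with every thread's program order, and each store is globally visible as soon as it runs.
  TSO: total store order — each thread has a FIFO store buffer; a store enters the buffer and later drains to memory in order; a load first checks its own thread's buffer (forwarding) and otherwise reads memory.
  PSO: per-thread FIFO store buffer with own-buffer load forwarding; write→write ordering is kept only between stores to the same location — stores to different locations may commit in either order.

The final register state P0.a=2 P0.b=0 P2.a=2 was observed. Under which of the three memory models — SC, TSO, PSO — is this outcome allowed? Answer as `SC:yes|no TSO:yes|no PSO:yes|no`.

outcome vector order: (P0.a,P0.b,P2.a)
SC (10): (0,0,0) (0,0,2) (0,1,0) (0,1,2) (0,2,0) (0,2,2) (2,1,0) (2,1,2) (2,2,0) (2,2,2)
TSO (10): (0,0,0) (0,0,2) (0,1,0) (0,1,2) (0,2,0) (0,2,2) (2,1,0) (2,1,2) (2,2,0) (2,2,2)
PSO (12): (0,0,0) (0,0,2) (0,1,0) (0,1,2) (0,2,0) (0,2,2) (2,0,0) (2,0,2) (2,1,0) (2,1,2) (2,2,0) (2,2,2)
target (2,0,2) ∈ {PSO}

SC:no TSO:no PSO:yes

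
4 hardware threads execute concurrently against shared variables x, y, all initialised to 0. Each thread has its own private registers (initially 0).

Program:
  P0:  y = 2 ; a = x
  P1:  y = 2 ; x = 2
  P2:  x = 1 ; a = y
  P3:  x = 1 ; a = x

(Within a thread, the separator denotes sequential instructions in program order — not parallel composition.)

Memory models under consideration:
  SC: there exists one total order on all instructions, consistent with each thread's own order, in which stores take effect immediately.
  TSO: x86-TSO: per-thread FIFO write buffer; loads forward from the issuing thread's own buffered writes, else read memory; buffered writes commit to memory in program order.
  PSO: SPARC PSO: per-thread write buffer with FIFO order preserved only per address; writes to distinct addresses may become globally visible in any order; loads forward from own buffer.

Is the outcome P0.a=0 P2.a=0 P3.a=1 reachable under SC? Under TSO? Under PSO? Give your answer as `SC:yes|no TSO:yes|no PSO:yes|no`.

SC:no TSO:yes PSO:yes

outcome vector order: (P0.a,P2.a,P3.a)
[SC] allowed = {0/2/1, 0/2/2, 1/0/1, 1/0/2, 1/2/1, 1/2/2, 2/0/1, 2/0/2, 2/2/1, 2/2/2}
[TSO] allowed = {0/0/1, 0/0/2, 0/2/1, 0/2/2, 1/0/1, 1/0/2, 1/2/1, 1/2/2, 2/0/1, 2/0/2, 2/2/1, 2/2/2}
[PSO] allowed = {0/0/1, 0/0/2, 0/2/1, 0/2/2, 1/0/1, 1/0/2, 1/2/1, 1/2/2, 2/0/1, 2/0/2, 2/2/1, 2/2/2}
target 0/0/1 ∈ {TSO,PSO}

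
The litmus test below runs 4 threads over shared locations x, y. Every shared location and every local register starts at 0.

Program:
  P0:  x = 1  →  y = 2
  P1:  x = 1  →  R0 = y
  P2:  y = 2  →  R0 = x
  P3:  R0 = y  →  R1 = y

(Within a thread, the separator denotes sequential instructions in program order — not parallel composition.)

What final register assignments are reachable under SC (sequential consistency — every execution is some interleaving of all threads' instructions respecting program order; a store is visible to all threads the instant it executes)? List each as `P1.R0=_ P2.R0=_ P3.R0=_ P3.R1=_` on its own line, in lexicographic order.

P1.R0=0 P2.R0=1 P3.R0=0 P3.R1=0
P1.R0=0 P2.R0=1 P3.R0=0 P3.R1=2
P1.R0=0 P2.R0=1 P3.R0=2 P3.R1=2
P1.R0=2 P2.R0=0 P3.R0=0 P3.R1=0
P1.R0=2 P2.R0=0 P3.R0=0 P3.R1=2
P1.R0=2 P2.R0=0 P3.R0=2 P3.R1=2
P1.R0=2 P2.R0=1 P3.R0=0 P3.R1=0
P1.R0=2 P2.R0=1 P3.R0=0 P3.R1=2
P1.R0=2 P2.R0=1 P3.R0=2 P3.R1=2

outcome vector order: (P1.R0,P2.R0,P3.R0,P3.R1)
|SC outcomes| = 9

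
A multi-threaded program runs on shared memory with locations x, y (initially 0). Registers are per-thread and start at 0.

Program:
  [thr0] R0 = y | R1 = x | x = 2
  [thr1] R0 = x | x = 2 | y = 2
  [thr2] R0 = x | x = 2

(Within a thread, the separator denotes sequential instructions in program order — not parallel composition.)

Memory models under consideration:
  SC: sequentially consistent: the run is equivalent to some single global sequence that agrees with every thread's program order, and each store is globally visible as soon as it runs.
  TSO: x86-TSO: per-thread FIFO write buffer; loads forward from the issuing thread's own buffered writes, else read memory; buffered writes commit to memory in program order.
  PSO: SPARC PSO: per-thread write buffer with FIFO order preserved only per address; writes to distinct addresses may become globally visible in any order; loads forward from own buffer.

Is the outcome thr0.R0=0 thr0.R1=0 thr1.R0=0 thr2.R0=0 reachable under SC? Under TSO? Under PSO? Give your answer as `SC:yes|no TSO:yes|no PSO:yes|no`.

SC:yes TSO:yes PSO:yes

outcome vector order: (thr0.R0,thr0.R1,thr1.R0,thr2.R0)
[SC] allowed = {<0 0 0 0> <0 0 0 2> <0 0 2 0> <0 0 2 2> <0 2 0 0> <0 2 0 2> <0 2 2 0> <2 2 0 0> <2 2 0 2> <2 2 2 0>}
[TSO] allowed = {<0 0 0 0> <0 0 0 2> <0 0 2 0> <0 0 2 2> <0 2 0 0> <0 2 0 2> <0 2 2 0> <2 2 0 0> <2 2 0 2> <2 2 2 0>}
[PSO] allowed = {<0 0 0 0> <0 0 0 2> <0 0 2 0> <0 0 2 2> <0 2 0 0> <0 2 0 2> <0 2 2 0> <2 0 0 0> <2 0 0 2> <2 2 0 0> <2 2 0 2> <2 2 2 0>}
target <0 0 0 0> ∈ {SC,TSO,PSO}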